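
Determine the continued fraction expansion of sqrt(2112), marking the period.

Write x_i = (sqrt(2112) + m_i)/d_i with (m_0, d_0) = (0, 1). a_0 = floor(sqrt(2112)) = 45, since 45^2 = 2025 <= 2112 < 2116 = 46^2.
Iterate m_{i+1} = d_i*a_i - m_i, d_{i+1} = (2112 - m_{i+1}^2)/d_i, a_{i+1} = floor((a_0 + m_{i+1})/d_{i+1}):
  m_1 = 1*45 - 0 = 45, d_1 = (2112 - 45^2)/1 = 87/1 = 87, a_1 = floor((45 + 45)/87) = 1.
  m_2 = 87*1 - 45 = 42, d_2 = (2112 - 42^2)/87 = 348/87 = 4, a_2 = floor((45 + 42)/4) = 21.
  m_3 = 4*21 - 42 = 42, d_3 = (2112 - 42^2)/4 = 348/4 = 87, a_3 = floor((45 + 42)/87) = 1.
  m_4 = 87*1 - 42 = 45, d_4 = (2112 - 45^2)/87 = 87/87 = 1, a_4 = floor((45 + 45)/1) = 90.
  m_5 = 1*90 - 45 = 45, d_5 = (2112 - 45^2)/1 = 87/1 = 87: (m_5, d_5) = (m_1, d_1) = (45, 87), so from here the quotients repeat a_1, ..., a_4; the period length is 4.
Hence the expansion of sqrt(2112) is a_0 = 45 followed by the repeating block 1, 21, 1, 90 (period 4).

[45; (1, 21, 1, 90)]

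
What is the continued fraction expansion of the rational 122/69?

[1; 1, 3, 3, 5]

Run the Euclidean algorithm on 122 and 69; the successive quotients are the partial quotients a_0, a_1, ... (each step inverts the fractional part left over by the previous one):
  122 = 1*69 + 53, so a_0 = 1.
  69 = 1*53 + 16, so a_1 = 1.
  53 = 3*16 + 5, so a_2 = 3.
  16 = 3*5 + 1, so a_3 = 3.
  5 = 5*1 + 0, so a_4 = 5.
The remainder reaches 0 after 5 divisions, so the expansion has 5 partial quotients, read off in order.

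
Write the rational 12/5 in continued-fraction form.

Run the Euclidean algorithm on 12 and 5; the successive quotients are the partial quotients a_0, a_1, ... (each step inverts the fractional part left over by the previous one):
  12 = 2*5 + 2, so a_0 = 2.
  5 = 2*2 + 1, so a_1 = 2.
  2 = 2*1 + 0, so a_2 = 2.
The remainder reaches 0 after 3 divisions, so the expansion has 3 partial quotients, read off in order.

[2; 2, 2]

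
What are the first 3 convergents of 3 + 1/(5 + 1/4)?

3/1, 16/5, 67/21

Using the convergent recurrence p_i = a_i*p_{i-1} + p_{i-2}, q_i = a_i*q_{i-1} + q_{i-2} with p_{-2}=0, p_{-1}=1, q_{-2}=1, q_{-1}=0:
  i=0: a_0=3, p_0 = 3*1 + 0 = 3, q_0 = 3*0 + 1 = 1.
  i=1: a_1=5, p_1 = 5*3 + 1 = 16, q_1 = 5*1 + 0 = 5.
  i=2: a_2=4, p_2 = 4*16 + 3 = 67, q_2 = 4*5 + 1 = 21.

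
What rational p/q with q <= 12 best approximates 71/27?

21/8

Expand x = 71/27 as a continued fraction with the Euclidean algorithm:
  71 = 2*27 + 17, so a_0 = 2.
  27 = 1*17 + 10, so a_1 = 1.
  17 = 1*10 + 7, so a_2 = 1.
  10 = 1*7 + 3, so a_3 = 1.
  7 = 2*3 + 1, so a_4 = 2.
  3 = 3*1 + 0, so a_5 = 3.
so x = [2; 1, 1, 1, 2, 3].
Convergents (p_i = a_i*p_{i-1} + p_{i-2}, q_i = a_i*q_{i-1} + q_{i-2} with p_{-2}=0, p_{-1}=1, q_{-2}=1, q_{-1}=0), until the denominator exceeds 12:
  i=0: a_0=2, p_0 = 2*1 + 0 = 2, q_0 = 2*0 + 1 = 1.
  i=1: a_1=1, p_1 = 1*2 + 1 = 3, q_1 = 1*1 + 0 = 1.
  i=2: a_2=1, p_2 = 1*3 + 2 = 5, q_2 = 1*1 + 1 = 2.
  i=3: a_3=1, p_3 = 1*5 + 3 = 8, q_3 = 1*2 + 1 = 3.
  i=4: a_4=2, p_4 = 2*8 + 5 = 21, q_4 = 2*3 + 2 = 8.
  i=5: a_5=3, p_5 = 3*21 + 8 = 71, q_5 = 3*8 + 3 = 27.
q_5 = 27 > 12, so the last convergent with denominator <= 12 is p_4/q_4 = 21/8.
The closest fraction with denominator <= 12 is either p_4/q_4 or the intermediate fraction (k*p_4 + p_3)/(k*q_4 + q_3) with the largest k >= 1 whose denominator stays <= 12; these approach x as k grows, and every other convergent or intermediate fraction in range is farther away.
Largest k: floor((12 - q_3)/q_4) = floor((12 - 3)/8) = 1.
That gives (1*21 + 8)/(1*8 + 3) = 29/11.
Compare the errors: |x - 21/8| = |71*8 - 21*27|/(27*8) = 1/216, and |x - 29/11| = |71*11 - 29*27|/(27*11) = 2/297.
Cross-multiplying, 1*297 = 297 < 432 = 2*216, so 1/216 is smaller: the convergent 21/8 is closer to x than 29/11.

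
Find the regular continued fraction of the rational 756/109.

[6; 1, 14, 1, 1, 3]

Run the Euclidean algorithm on 756 and 109; the successive quotients are the partial quotients a_0, a_1, ... (each step inverts the fractional part left over by the previous one):
  756 = 6*109 + 102, so a_0 = 6.
  109 = 1*102 + 7, so a_1 = 1.
  102 = 14*7 + 4, so a_2 = 14.
  7 = 1*4 + 3, so a_3 = 1.
  4 = 1*3 + 1, so a_4 = 1.
  3 = 3*1 + 0, so a_5 = 3.
The remainder reaches 0 after 6 divisions, so the expansion has 6 partial quotients, read off in order.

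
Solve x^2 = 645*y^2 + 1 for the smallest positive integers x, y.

(x, y) = (1024001, 40320)

First expand sqrt(645) as a continued fraction. With x_i = (sqrt(645) + m_i)/d_i and (m_0, d_0) = (0, 1): a_0 = floor(sqrt(645)) = 25, since 25^2 = 625 <= 645 < 676 = 26^2.
Iterate m_{i+1} = d_i*a_i - m_i, d_{i+1} = (645 - m_{i+1}^2)/d_i, a_{i+1} = floor((a_0 + m_{i+1})/d_{i+1}):
  m_1 = 1*25 - 0 = 25, d_1 = (645 - 25^2)/1 = 20/1 = 20, a_1 = floor((25 + 25)/20) = 2.
  m_2 = 20*2 - 25 = 15, d_2 = (645 - 15^2)/20 = 420/20 = 21, a_2 = floor((25 + 15)/21) = 1.
  m_3 = 21*1 - 15 = 6, d_3 = (645 - 6^2)/21 = 609/21 = 29, a_3 = floor((25 + 6)/29) = 1.
  m_4 = 29*1 - 6 = 23, d_4 = (645 - 23^2)/29 = 116/29 = 4, a_4 = floor((25 + 23)/4) = 12.
  m_5 = 4*12 - 23 = 25, d_5 = (645 - 25^2)/4 = 20/4 = 5, a_5 = floor((25 + 25)/5) = 10.
  m_6 = 5*10 - 25 = 25, d_6 = (645 - 25^2)/5 = 20/5 = 4, a_6 = floor((25 + 25)/4) = 12.
  m_7 = 4*12 - 25 = 23, d_7 = (645 - 23^2)/4 = 116/4 = 29, a_7 = floor((25 + 23)/29) = 1.
  m_8 = 29*1 - 23 = 6, d_8 = (645 - 6^2)/29 = 609/29 = 21, a_8 = floor((25 + 6)/21) = 1.
  m_9 = 21*1 - 6 = 15, d_9 = (645 - 15^2)/21 = 420/21 = 20, a_9 = floor((25 + 15)/20) = 2.
  m_10 = 20*2 - 15 = 25, d_10 = (645 - 25^2)/20 = 20/20 = 1, a_10 = floor((25 + 25)/1) = 50.
  m_11 = 1*50 - 25 = 25, d_11 = (645 - 25^2)/1 = 20/1 = 20: (m_11, d_11) = (m_1, d_1) = (25, 20), so from here the quotients repeat a_1, ..., a_10; the period length is 10.
So sqrt(645) = [25; (2, 1, 1, 12, 10, 12, 1, 1, 2, 50)] with period length k = 10.
k is even, so the fundamental solution of x^2 - 645y^2 = 1 is (p_{k-1}, q_{k-1}) = (p_9, q_9); compute convergents through index 9.
Convergents (p_i = a_i*p_{i-1} + p_{i-2}, q_i = a_i*q_{i-1} + q_{i-2} with p_{-2}=0, p_{-1}=1, q_{-2}=1, q_{-1}=0):
  i=0: a_0=25, p_0 = 25*1 + 0 = 25, q_0 = 25*0 + 1 = 1.
  i=1: a_1=2, p_1 = 2*25 + 1 = 51, q_1 = 2*1 + 0 = 2.
  i=2: a_2=1, p_2 = 1*51 + 25 = 76, q_2 = 1*2 + 1 = 3.
  i=3: a_3=1, p_3 = 1*76 + 51 = 127, q_3 = 1*3 + 2 = 5.
  i=4: a_4=12, p_4 = 12*127 + 76 = 1600, q_4 = 12*5 + 3 = 63.
  i=5: a_5=10, p_5 = 10*1600 + 127 = 16127, q_5 = 10*63 + 5 = 635.
  i=6: a_6=12, p_6 = 12*16127 + 1600 = 195124, q_6 = 12*635 + 63 = 7683.
  i=7: a_7=1, p_7 = 1*195124 + 16127 = 211251, q_7 = 1*7683 + 635 = 8318.
  i=8: a_8=1, p_8 = 1*211251 + 195124 = 406375, q_8 = 1*8318 + 7683 = 16001.
  i=9: a_9=2, p_9 = 2*406375 + 211251 = 1024001, q_9 = 2*16001 + 8318 = 40320.
Check: 1024001^2 - 645*40320^2 = 1048578048001 - 1048578048000 = 1, so (x, y) = (1024001, 40320) solves the equation, and by the theorem it is the least positive solution.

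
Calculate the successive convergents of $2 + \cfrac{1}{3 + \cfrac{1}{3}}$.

Using the convergent recurrence p_i = a_i*p_{i-1} + p_{i-2}, q_i = a_i*q_{i-1} + q_{i-2} with p_{-2}=0, p_{-1}=1, q_{-2}=1, q_{-1}=0:
  i=0: a_0=2, p_0 = 2*1 + 0 = 2, q_0 = 2*0 + 1 = 1.
  i=1: a_1=3, p_1 = 3*2 + 1 = 7, q_1 = 3*1 + 0 = 3.
  i=2: a_2=3, p_2 = 3*7 + 2 = 23, q_2 = 3*3 + 1 = 10.

2/1, 7/3, 23/10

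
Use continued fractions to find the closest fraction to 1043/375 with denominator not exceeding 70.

89/32

Expand x = 1043/375 as a continued fraction with the Euclidean algorithm:
  1043 = 2*375 + 293, so a_0 = 2.
  375 = 1*293 + 82, so a_1 = 1.
  293 = 3*82 + 47, so a_2 = 3.
  82 = 1*47 + 35, so a_3 = 1.
  47 = 1*35 + 12, so a_4 = 1.
  35 = 2*12 + 11, so a_5 = 2.
  12 = 1*11 + 1, so a_6 = 1.
  11 = 11*1 + 0, so a_7 = 11.
so x = [2; 1, 3, 1, 1, 2, 1, 11].
Convergents (p_i = a_i*p_{i-1} + p_{i-2}, q_i = a_i*q_{i-1} + q_{i-2} with p_{-2}=0, p_{-1}=1, q_{-2}=1, q_{-1}=0), until the denominator exceeds 70:
  i=0: a_0=2, p_0 = 2*1 + 0 = 2, q_0 = 2*0 + 1 = 1.
  i=1: a_1=1, p_1 = 1*2 + 1 = 3, q_1 = 1*1 + 0 = 1.
  i=2: a_2=3, p_2 = 3*3 + 2 = 11, q_2 = 3*1 + 1 = 4.
  i=3: a_3=1, p_3 = 1*11 + 3 = 14, q_3 = 1*4 + 1 = 5.
  i=4: a_4=1, p_4 = 1*14 + 11 = 25, q_4 = 1*5 + 4 = 9.
  i=5: a_5=2, p_5 = 2*25 + 14 = 64, q_5 = 2*9 + 5 = 23.
  i=6: a_6=1, p_6 = 1*64 + 25 = 89, q_6 = 1*23 + 9 = 32.
  i=7: a_7=11, p_7 = 11*89 + 64 = 1043, q_7 = 11*32 + 23 = 375.
q_7 = 375 > 70, so the last convergent with denominator <= 70 is p_6/q_6 = 89/32.
The closest fraction with denominator <= 70 is either p_6/q_6 or the intermediate fraction (k*p_6 + p_5)/(k*q_6 + q_5) with the largest k >= 1 whose denominator stays <= 70; these approach x as k grows, and every other convergent or intermediate fraction in range is farther away.
Largest k: floor((70 - q_5)/q_6) = floor((70 - 23)/32) = 1.
That gives (1*89 + 64)/(1*32 + 23) = 153/55.
Compare the errors: |x - 89/32| = |1043*32 - 89*375|/(375*32) = 1/12000, and |x - 153/55| = |1043*55 - 153*375|/(375*55) = 10/20625.
Cross-multiplying, 1*20625 = 20625 < 120000 = 10*12000, so 1/12000 is smaller: the convergent 89/32 is closer to x than 153/55.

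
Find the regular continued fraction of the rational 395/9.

Run the Euclidean algorithm on 395 and 9; the successive quotients are the partial quotients a_0, a_1, ... (each step inverts the fractional part left over by the previous one):
  395 = 43*9 + 8, so a_0 = 43.
  9 = 1*8 + 1, so a_1 = 1.
  8 = 8*1 + 0, so a_2 = 8.
The remainder reaches 0 after 3 divisions, so the expansion has 3 partial quotients, read off in order.

[43; 1, 8]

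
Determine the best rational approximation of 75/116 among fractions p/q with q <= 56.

11/17

Expand x = 75/116 as a continued fraction with the Euclidean algorithm:
  75 = 0*116 + 75, so a_0 = 0.
  116 = 1*75 + 41, so a_1 = 1.
  75 = 1*41 + 34, so a_2 = 1.
  41 = 1*34 + 7, so a_3 = 1.
  34 = 4*7 + 6, so a_4 = 4.
  7 = 1*6 + 1, so a_5 = 1.
  6 = 6*1 + 0, so a_6 = 6.
so x = [0; 1, 1, 1, 4, 1, 6].
Convergents (p_i = a_i*p_{i-1} + p_{i-2}, q_i = a_i*q_{i-1} + q_{i-2} with p_{-2}=0, p_{-1}=1, q_{-2}=1, q_{-1}=0), until the denominator exceeds 56:
  i=0: a_0=0, p_0 = 0*1 + 0 = 0, q_0 = 0*0 + 1 = 1.
  i=1: a_1=1, p_1 = 1*0 + 1 = 1, q_1 = 1*1 + 0 = 1.
  i=2: a_2=1, p_2 = 1*1 + 0 = 1, q_2 = 1*1 + 1 = 2.
  i=3: a_3=1, p_3 = 1*1 + 1 = 2, q_3 = 1*2 + 1 = 3.
  i=4: a_4=4, p_4 = 4*2 + 1 = 9, q_4 = 4*3 + 2 = 14.
  i=5: a_5=1, p_5 = 1*9 + 2 = 11, q_5 = 1*14 + 3 = 17.
  i=6: a_6=6, p_6 = 6*11 + 9 = 75, q_6 = 6*17 + 14 = 116.
q_6 = 116 > 56, so the last convergent with denominator <= 56 is p_5/q_5 = 11/17.
The closest fraction with denominator <= 56 is either p_5/q_5 or the intermediate fraction (k*p_5 + p_4)/(k*q_5 + q_4) with the largest k >= 1 whose denominator stays <= 56; these approach x as k grows, and every other convergent or intermediate fraction in range is farther away.
Largest k: floor((56 - q_4)/q_5) = floor((56 - 14)/17) = 2.
That gives (2*11 + 9)/(2*17 + 14) = 31/48.
Compare the errors: |x - 11/17| = |75*17 - 11*116|/(116*17) = 1/1972, and |x - 31/48| = |75*48 - 31*116|/(116*48) = 4/5568.
Cross-multiplying, 1*5568 = 5568 < 7888 = 4*1972, so 1/1972 is smaller: the convergent 11/17 is closer to x than 31/48.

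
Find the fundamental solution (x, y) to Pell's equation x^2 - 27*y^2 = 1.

(x, y) = (26, 5)

First expand sqrt(27) as a continued fraction. With x_i = (sqrt(27) + m_i)/d_i and (m_0, d_0) = (0, 1): a_0 = floor(sqrt(27)) = 5, since 5^2 = 25 <= 27 < 36 = 6^2.
Iterate m_{i+1} = d_i*a_i - m_i, d_{i+1} = (27 - m_{i+1}^2)/d_i, a_{i+1} = floor((a_0 + m_{i+1})/d_{i+1}):
  m_1 = 1*5 - 0 = 5, d_1 = (27 - 5^2)/1 = 2/1 = 2, a_1 = floor((5 + 5)/2) = 5.
  m_2 = 2*5 - 5 = 5, d_2 = (27 - 5^2)/2 = 2/2 = 1, a_2 = floor((5 + 5)/1) = 10.
  m_3 = 1*10 - 5 = 5, d_3 = (27 - 5^2)/1 = 2/1 = 2: (m_3, d_3) = (m_1, d_1) = (5, 2), so from here the quotients repeat a_1, a_2; the period length is 2.
So sqrt(27) = [5; (5, 10)] with period length k = 2.
k is even, so the fundamental solution of x^2 - 27y^2 = 1 is (p_{k-1}, q_{k-1}) = (p_1, q_1); compute convergents through index 1.
Convergents (p_i = a_i*p_{i-1} + p_{i-2}, q_i = a_i*q_{i-1} + q_{i-2} with p_{-2}=0, p_{-1}=1, q_{-2}=1, q_{-1}=0):
  i=0: a_0=5, p_0 = 5*1 + 0 = 5, q_0 = 5*0 + 1 = 1.
  i=1: a_1=5, p_1 = 5*5 + 1 = 26, q_1 = 5*1 + 0 = 5.
Check: 26^2 - 27*5^2 = 676 - 675 = 1, so (x, y) = (26, 5) solves the equation, and by the theorem it is the least positive solution.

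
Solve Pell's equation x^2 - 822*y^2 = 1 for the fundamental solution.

First expand sqrt(822) as a continued fraction. With x_i = (sqrt(822) + m_i)/d_i and (m_0, d_0) = (0, 1): a_0 = floor(sqrt(822)) = 28, since 28^2 = 784 <= 822 < 841 = 29^2.
Iterate m_{i+1} = d_i*a_i - m_i, d_{i+1} = (822 - m_{i+1}^2)/d_i, a_{i+1} = floor((a_0 + m_{i+1})/d_{i+1}):
  m_1 = 1*28 - 0 = 28, d_1 = (822 - 28^2)/1 = 38/1 = 38, a_1 = floor((28 + 28)/38) = 1.
  m_2 = 38*1 - 28 = 10, d_2 = (822 - 10^2)/38 = 722/38 = 19, a_2 = floor((28 + 10)/19) = 2.
  m_3 = 19*2 - 10 = 28, d_3 = (822 - 28^2)/19 = 38/19 = 2, a_3 = floor((28 + 28)/2) = 28.
  m_4 = 2*28 - 28 = 28, d_4 = (822 - 28^2)/2 = 38/2 = 19, a_4 = floor((28 + 28)/19) = 2.
  m_5 = 19*2 - 28 = 10, d_5 = (822 - 10^2)/19 = 722/19 = 38, a_5 = floor((28 + 10)/38) = 1.
  m_6 = 38*1 - 10 = 28, d_6 = (822 - 28^2)/38 = 38/38 = 1, a_6 = floor((28 + 28)/1) = 56.
  m_7 = 1*56 - 28 = 28, d_7 = (822 - 28^2)/1 = 38/1 = 38: (m_7, d_7) = (m_1, d_1) = (28, 38), so from here the quotients repeat a_1, ..., a_6; the period length is 6.
So sqrt(822) = [28; (1, 2, 28, 2, 1, 56)] with period length k = 6.
k is even, so the fundamental solution of x^2 - 822y^2 = 1 is (p_{k-1}, q_{k-1}) = (p_5, q_5); compute convergents through index 5.
Convergents (p_i = a_i*p_{i-1} + p_{i-2}, q_i = a_i*q_{i-1} + q_{i-2} with p_{-2}=0, p_{-1}=1, q_{-2}=1, q_{-1}=0):
  i=0: a_0=28, p_0 = 28*1 + 0 = 28, q_0 = 28*0 + 1 = 1.
  i=1: a_1=1, p_1 = 1*28 + 1 = 29, q_1 = 1*1 + 0 = 1.
  i=2: a_2=2, p_2 = 2*29 + 28 = 86, q_2 = 2*1 + 1 = 3.
  i=3: a_3=28, p_3 = 28*86 + 29 = 2437, q_3 = 28*3 + 1 = 85.
  i=4: a_4=2, p_4 = 2*2437 + 86 = 4960, q_4 = 2*85 + 3 = 173.
  i=5: a_5=1, p_5 = 1*4960 + 2437 = 7397, q_5 = 1*173 + 85 = 258.
Check: 7397^2 - 822*258^2 = 54715609 - 54715608 = 1, so (x, y) = (7397, 258) solves the equation, and by the theorem it is the least positive solution.

(x, y) = (7397, 258)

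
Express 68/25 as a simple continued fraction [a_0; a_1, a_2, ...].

Run the Euclidean algorithm on 68 and 25; the successive quotients are the partial quotients a_0, a_1, ... (each step inverts the fractional part left over by the previous one):
  68 = 2*25 + 18, so a_0 = 2.
  25 = 1*18 + 7, so a_1 = 1.
  18 = 2*7 + 4, so a_2 = 2.
  7 = 1*4 + 3, so a_3 = 1.
  4 = 1*3 + 1, so a_4 = 1.
  3 = 3*1 + 0, so a_5 = 3.
The remainder reaches 0 after 6 divisions, so the expansion has 6 partial quotients, read off in order.

[2; 1, 2, 1, 1, 3]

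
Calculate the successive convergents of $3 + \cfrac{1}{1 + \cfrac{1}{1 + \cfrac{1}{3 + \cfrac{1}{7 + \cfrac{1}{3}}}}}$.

Using the convergent recurrence p_i = a_i*p_{i-1} + p_{i-2}, q_i = a_i*q_{i-1} + q_{i-2} with p_{-2}=0, p_{-1}=1, q_{-2}=1, q_{-1}=0:
  i=0: a_0=3, p_0 = 3*1 + 0 = 3, q_0 = 3*0 + 1 = 1.
  i=1: a_1=1, p_1 = 1*3 + 1 = 4, q_1 = 1*1 + 0 = 1.
  i=2: a_2=1, p_2 = 1*4 + 3 = 7, q_2 = 1*1 + 1 = 2.
  i=3: a_3=3, p_3 = 3*7 + 4 = 25, q_3 = 3*2 + 1 = 7.
  i=4: a_4=7, p_4 = 7*25 + 7 = 182, q_4 = 7*7 + 2 = 51.
  i=5: a_5=3, p_5 = 3*182 + 25 = 571, q_5 = 3*51 + 7 = 160.

3/1, 4/1, 7/2, 25/7, 182/51, 571/160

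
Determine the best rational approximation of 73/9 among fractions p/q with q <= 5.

41/5

Expand x = 73/9 as a continued fraction with the Euclidean algorithm:
  73 = 8*9 + 1, so a_0 = 8.
  9 = 9*1 + 0, so a_1 = 9.
so x = [8; 9].
Convergents (p_i = a_i*p_{i-1} + p_{i-2}, q_i = a_i*q_{i-1} + q_{i-2} with p_{-2}=0, p_{-1}=1, q_{-2}=1, q_{-1}=0), until the denominator exceeds 5:
  i=0: a_0=8, p_0 = 8*1 + 0 = 8, q_0 = 8*0 + 1 = 1.
  i=1: a_1=9, p_1 = 9*8 + 1 = 73, q_1 = 9*1 + 0 = 9.
q_1 = 9 > 5, so the last convergent with denominator <= 5 is p_0/q_0 = 8/1.
The closest fraction with denominator <= 5 is either p_0/q_0 or the intermediate fraction (k*p_0 + p_{-1})/(k*q_0 + q_{-1}) with the largest k >= 1 whose denominator stays <= 5; these approach x as k grows, and every other convergent or intermediate fraction in range is farther away.
Largest k: floor((5 - q_{-1})/q_0) = floor((5 - 0)/1) = 5 (using the seeds p_{-1} = 1, q_{-1} = 0).
That gives (5*8 + 1)/(5*1 + 0) = 41/5.
Compare the errors: |x - 8/1| = |73*1 - 8*9|/(9*1) = 1/9, and |x - 41/5| = |73*5 - 41*9|/(9*5) = 4/45.
Cross-multiplying, 4*9 = 36 < 45 = 1*45, so 4/45 is smaller: the intermediate fraction 41/5 is closer to x than 8/1.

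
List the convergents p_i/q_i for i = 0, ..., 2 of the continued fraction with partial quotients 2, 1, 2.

Using the convergent recurrence p_i = a_i*p_{i-1} + p_{i-2}, q_i = a_i*q_{i-1} + q_{i-2} with p_{-2}=0, p_{-1}=1, q_{-2}=1, q_{-1}=0:
  i=0: a_0=2, p_0 = 2*1 + 0 = 2, q_0 = 2*0 + 1 = 1.
  i=1: a_1=1, p_1 = 1*2 + 1 = 3, q_1 = 1*1 + 0 = 1.
  i=2: a_2=2, p_2 = 2*3 + 2 = 8, q_2 = 2*1 + 1 = 3.

2/1, 3/1, 8/3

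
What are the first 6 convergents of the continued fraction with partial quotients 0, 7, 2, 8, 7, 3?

0/1, 1/7, 2/15, 17/127, 121/904, 380/2839

Using the convergent recurrence p_i = a_i*p_{i-1} + p_{i-2}, q_i = a_i*q_{i-1} + q_{i-2} with p_{-2}=0, p_{-1}=1, q_{-2}=1, q_{-1}=0:
  i=0: a_0=0, p_0 = 0*1 + 0 = 0, q_0 = 0*0 + 1 = 1.
  i=1: a_1=7, p_1 = 7*0 + 1 = 1, q_1 = 7*1 + 0 = 7.
  i=2: a_2=2, p_2 = 2*1 + 0 = 2, q_2 = 2*7 + 1 = 15.
  i=3: a_3=8, p_3 = 8*2 + 1 = 17, q_3 = 8*15 + 7 = 127.
  i=4: a_4=7, p_4 = 7*17 + 2 = 121, q_4 = 7*127 + 15 = 904.
  i=5: a_5=3, p_5 = 3*121 + 17 = 380, q_5 = 3*904 + 127 = 2839.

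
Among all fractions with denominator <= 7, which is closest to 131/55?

12/5

Expand x = 131/55 as a continued fraction with the Euclidean algorithm:
  131 = 2*55 + 21, so a_0 = 2.
  55 = 2*21 + 13, so a_1 = 2.
  21 = 1*13 + 8, so a_2 = 1.
  13 = 1*8 + 5, so a_3 = 1.
  8 = 1*5 + 3, so a_4 = 1.
  5 = 1*3 + 2, so a_5 = 1.
  3 = 1*2 + 1, so a_6 = 1.
  2 = 2*1 + 0, so a_7 = 2.
so x = [2; 2, 1, 1, 1, 1, 1, 2].
Convergents (p_i = a_i*p_{i-1} + p_{i-2}, q_i = a_i*q_{i-1} + q_{i-2} with p_{-2}=0, p_{-1}=1, q_{-2}=1, q_{-1}=0), until the denominator exceeds 7:
  i=0: a_0=2, p_0 = 2*1 + 0 = 2, q_0 = 2*0 + 1 = 1.
  i=1: a_1=2, p_1 = 2*2 + 1 = 5, q_1 = 2*1 + 0 = 2.
  i=2: a_2=1, p_2 = 1*5 + 2 = 7, q_2 = 1*2 + 1 = 3.
  i=3: a_3=1, p_3 = 1*7 + 5 = 12, q_3 = 1*3 + 2 = 5.
  i=4: a_4=1, p_4 = 1*12 + 7 = 19, q_4 = 1*5 + 3 = 8.
q_4 = 8 > 7, so the last convergent with denominator <= 7 is p_3/q_3 = 12/5.
The closest fraction with denominator <= 7 is either p_3/q_3 or the intermediate fraction (k*p_3 + p_2)/(k*q_3 + q_2) with the largest k >= 1 whose denominator stays <= 7; these approach x as k grows, and every other convergent or intermediate fraction in range is farther away.
Largest k: floor((7 - q_2)/q_3) = floor((7 - 3)/5) = 0.
Since k = 0, no intermediate fraction beyond p_3/q_3 has denominator <= 7, so the convergent 12/5 is the closest (its error is |131*5 - 12*55|/(55*5) = 5/275).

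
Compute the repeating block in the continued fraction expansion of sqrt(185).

[13; (1, 1, 1, 1, 26)]

Write x_i = (sqrt(185) + m_i)/d_i with (m_0, d_0) = (0, 1). a_0 = floor(sqrt(185)) = 13, since 13^2 = 169 <= 185 < 196 = 14^2.
Iterate m_{i+1} = d_i*a_i - m_i, d_{i+1} = (185 - m_{i+1}^2)/d_i, a_{i+1} = floor((a_0 + m_{i+1})/d_{i+1}):
  m_1 = 1*13 - 0 = 13, d_1 = (185 - 13^2)/1 = 16/1 = 16, a_1 = floor((13 + 13)/16) = 1.
  m_2 = 16*1 - 13 = 3, d_2 = (185 - 3^2)/16 = 176/16 = 11, a_2 = floor((13 + 3)/11) = 1.
  m_3 = 11*1 - 3 = 8, d_3 = (185 - 8^2)/11 = 121/11 = 11, a_3 = floor((13 + 8)/11) = 1.
  m_4 = 11*1 - 8 = 3, d_4 = (185 - 3^2)/11 = 176/11 = 16, a_4 = floor((13 + 3)/16) = 1.
  m_5 = 16*1 - 3 = 13, d_5 = (185 - 13^2)/16 = 16/16 = 1, a_5 = floor((13 + 13)/1) = 26.
  m_6 = 1*26 - 13 = 13, d_6 = (185 - 13^2)/1 = 16/1 = 16: (m_6, d_6) = (m_1, d_1) = (13, 16), so from here the quotients repeat a_1, ..., a_5; the period length is 5.
Hence the expansion of sqrt(185) is a_0 = 13 followed by the repeating block 1, 1, 1, 1, 26 (period 5).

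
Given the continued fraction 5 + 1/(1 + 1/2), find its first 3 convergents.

5/1, 6/1, 17/3

Using the convergent recurrence p_i = a_i*p_{i-1} + p_{i-2}, q_i = a_i*q_{i-1} + q_{i-2} with p_{-2}=0, p_{-1}=1, q_{-2}=1, q_{-1}=0:
  i=0: a_0=5, p_0 = 5*1 + 0 = 5, q_0 = 5*0 + 1 = 1.
  i=1: a_1=1, p_1 = 1*5 + 1 = 6, q_1 = 1*1 + 0 = 1.
  i=2: a_2=2, p_2 = 2*6 + 5 = 17, q_2 = 2*1 + 1 = 3.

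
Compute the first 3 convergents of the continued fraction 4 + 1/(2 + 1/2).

4/1, 9/2, 22/5

Using the convergent recurrence p_i = a_i*p_{i-1} + p_{i-2}, q_i = a_i*q_{i-1} + q_{i-2} with p_{-2}=0, p_{-1}=1, q_{-2}=1, q_{-1}=0:
  i=0: a_0=4, p_0 = 4*1 + 0 = 4, q_0 = 4*0 + 1 = 1.
  i=1: a_1=2, p_1 = 2*4 + 1 = 9, q_1 = 2*1 + 0 = 2.
  i=2: a_2=2, p_2 = 2*9 + 4 = 22, q_2 = 2*2 + 1 = 5.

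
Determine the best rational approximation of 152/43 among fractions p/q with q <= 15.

53/15

Expand x = 152/43 as a continued fraction with the Euclidean algorithm:
  152 = 3*43 + 23, so a_0 = 3.
  43 = 1*23 + 20, so a_1 = 1.
  23 = 1*20 + 3, so a_2 = 1.
  20 = 6*3 + 2, so a_3 = 6.
  3 = 1*2 + 1, so a_4 = 1.
  2 = 2*1 + 0, so a_5 = 2.
so x = [3; 1, 1, 6, 1, 2].
Convergents (p_i = a_i*p_{i-1} + p_{i-2}, q_i = a_i*q_{i-1} + q_{i-2} with p_{-2}=0, p_{-1}=1, q_{-2}=1, q_{-1}=0), until the denominator exceeds 15:
  i=0: a_0=3, p_0 = 3*1 + 0 = 3, q_0 = 3*0 + 1 = 1.
  i=1: a_1=1, p_1 = 1*3 + 1 = 4, q_1 = 1*1 + 0 = 1.
  i=2: a_2=1, p_2 = 1*4 + 3 = 7, q_2 = 1*1 + 1 = 2.
  i=3: a_3=6, p_3 = 6*7 + 4 = 46, q_3 = 6*2 + 1 = 13.
  i=4: a_4=1, p_4 = 1*46 + 7 = 53, q_4 = 1*13 + 2 = 15.
  i=5: a_5=2, p_5 = 2*53 + 46 = 152, q_5 = 2*15 + 13 = 43.
q_5 = 43 > 15, so the last convergent with denominator <= 15 is p_4/q_4 = 53/15.
The closest fraction with denominator <= 15 is either p_4/q_4 or the intermediate fraction (k*p_4 + p_3)/(k*q_4 + q_3) with the largest k >= 1 whose denominator stays <= 15; these approach x as k grows, and every other convergent or intermediate fraction in range is farther away.
Largest k: floor((15 - q_3)/q_4) = floor((15 - 13)/15) = 0.
Since k = 0, no intermediate fraction beyond p_4/q_4 has denominator <= 15, so the convergent 53/15 is the closest (its error is |152*15 - 53*43|/(43*15) = 1/645).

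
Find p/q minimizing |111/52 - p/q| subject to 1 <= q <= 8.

Expand x = 111/52 as a continued fraction with the Euclidean algorithm:
  111 = 2*52 + 7, so a_0 = 2.
  52 = 7*7 + 3, so a_1 = 7.
  7 = 2*3 + 1, so a_2 = 2.
  3 = 3*1 + 0, so a_3 = 3.
so x = [2; 7, 2, 3].
Convergents (p_i = a_i*p_{i-1} + p_{i-2}, q_i = a_i*q_{i-1} + q_{i-2} with p_{-2}=0, p_{-1}=1, q_{-2}=1, q_{-1}=0), until the denominator exceeds 8:
  i=0: a_0=2, p_0 = 2*1 + 0 = 2, q_0 = 2*0 + 1 = 1.
  i=1: a_1=7, p_1 = 7*2 + 1 = 15, q_1 = 7*1 + 0 = 7.
  i=2: a_2=2, p_2 = 2*15 + 2 = 32, q_2 = 2*7 + 1 = 15.
q_2 = 15 > 8, so the last convergent with denominator <= 8 is p_1/q_1 = 15/7.
The closest fraction with denominator <= 8 is either p_1/q_1 or the intermediate fraction (k*p_1 + p_0)/(k*q_1 + q_0) with the largest k >= 1 whose denominator stays <= 8; these approach x as k grows, and every other convergent or intermediate fraction in range is farther away.
Largest k: floor((8 - q_0)/q_1) = floor((8 - 1)/7) = 1.
That gives (1*15 + 2)/(1*7 + 1) = 17/8.
Compare the errors: |x - 15/7| = |111*7 - 15*52|/(52*7) = 3/364, and |x - 17/8| = |111*8 - 17*52|/(52*8) = 4/416.
Cross-multiplying, 3*416 = 1248 < 1456 = 4*364, so 3/364 is smaller: the convergent 15/7 is closer to x than 17/8.

15/7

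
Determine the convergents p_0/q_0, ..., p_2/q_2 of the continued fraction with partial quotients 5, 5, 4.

Using the convergent recurrence p_i = a_i*p_{i-1} + p_{i-2}, q_i = a_i*q_{i-1} + q_{i-2} with p_{-2}=0, p_{-1}=1, q_{-2}=1, q_{-1}=0:
  i=0: a_0=5, p_0 = 5*1 + 0 = 5, q_0 = 5*0 + 1 = 1.
  i=1: a_1=5, p_1 = 5*5 + 1 = 26, q_1 = 5*1 + 0 = 5.
  i=2: a_2=4, p_2 = 4*26 + 5 = 109, q_2 = 4*5 + 1 = 21.

5/1, 26/5, 109/21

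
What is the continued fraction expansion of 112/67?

Run the Euclidean algorithm on 112 and 67; the successive quotients are the partial quotients a_0, a_1, ... (each step inverts the fractional part left over by the previous one):
  112 = 1*67 + 45, so a_0 = 1.
  67 = 1*45 + 22, so a_1 = 1.
  45 = 2*22 + 1, so a_2 = 2.
  22 = 22*1 + 0, so a_3 = 22.
The remainder reaches 0 after 4 divisions, so the expansion has 4 partial quotients, read off in order.

[1; 1, 2, 22]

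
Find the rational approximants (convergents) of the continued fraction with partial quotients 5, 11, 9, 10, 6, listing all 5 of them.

Using the convergent recurrence p_i = a_i*p_{i-1} + p_{i-2}, q_i = a_i*q_{i-1} + q_{i-2} with p_{-2}=0, p_{-1}=1, q_{-2}=1, q_{-1}=0:
  i=0: a_0=5, p_0 = 5*1 + 0 = 5, q_0 = 5*0 + 1 = 1.
  i=1: a_1=11, p_1 = 11*5 + 1 = 56, q_1 = 11*1 + 0 = 11.
  i=2: a_2=9, p_2 = 9*56 + 5 = 509, q_2 = 9*11 + 1 = 100.
  i=3: a_3=10, p_3 = 10*509 + 56 = 5146, q_3 = 10*100 + 11 = 1011.
  i=4: a_4=6, p_4 = 6*5146 + 509 = 31385, q_4 = 6*1011 + 100 = 6166.

5/1, 56/11, 509/100, 5146/1011, 31385/6166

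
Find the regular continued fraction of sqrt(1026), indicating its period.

Write x_i = (sqrt(1026) + m_i)/d_i with (m_0, d_0) = (0, 1). a_0 = floor(sqrt(1026)) = 32, since 32^2 = 1024 <= 1026 < 1089 = 33^2.
Iterate m_{i+1} = d_i*a_i - m_i, d_{i+1} = (1026 - m_{i+1}^2)/d_i, a_{i+1} = floor((a_0 + m_{i+1})/d_{i+1}):
  m_1 = 1*32 - 0 = 32, d_1 = (1026 - 32^2)/1 = 2/1 = 2, a_1 = floor((32 + 32)/2) = 32.
  m_2 = 2*32 - 32 = 32, d_2 = (1026 - 32^2)/2 = 2/2 = 1, a_2 = floor((32 + 32)/1) = 64.
  m_3 = 1*64 - 32 = 32, d_3 = (1026 - 32^2)/1 = 2/1 = 2: (m_3, d_3) = (m_1, d_1) = (32, 2), so from here the quotients repeat a_1, a_2; the period length is 2.
Hence the expansion of sqrt(1026) is a_0 = 32 followed by the repeating block 32, 64 (period 2).

[32; (32, 64)]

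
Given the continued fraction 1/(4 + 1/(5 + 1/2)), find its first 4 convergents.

0/1, 1/4, 5/21, 11/46

Using the convergent recurrence p_i = a_i*p_{i-1} + p_{i-2}, q_i = a_i*q_{i-1} + q_{i-2} with p_{-2}=0, p_{-1}=1, q_{-2}=1, q_{-1}=0:
  i=0: a_0=0, p_0 = 0*1 + 0 = 0, q_0 = 0*0 + 1 = 1.
  i=1: a_1=4, p_1 = 4*0 + 1 = 1, q_1 = 4*1 + 0 = 4.
  i=2: a_2=5, p_2 = 5*1 + 0 = 5, q_2 = 5*4 + 1 = 21.
  i=3: a_3=2, p_3 = 2*5 + 1 = 11, q_3 = 2*21 + 4 = 46.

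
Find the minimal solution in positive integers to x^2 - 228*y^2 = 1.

(x, y) = (151, 10)

First expand sqrt(228) as a continued fraction. With x_i = (sqrt(228) + m_i)/d_i and (m_0, d_0) = (0, 1): a_0 = floor(sqrt(228)) = 15, since 15^2 = 225 <= 228 < 256 = 16^2.
Iterate m_{i+1} = d_i*a_i - m_i, d_{i+1} = (228 - m_{i+1}^2)/d_i, a_{i+1} = floor((a_0 + m_{i+1})/d_{i+1}):
  m_1 = 1*15 - 0 = 15, d_1 = (228 - 15^2)/1 = 3/1 = 3, a_1 = floor((15 + 15)/3) = 10.
  m_2 = 3*10 - 15 = 15, d_2 = (228 - 15^2)/3 = 3/3 = 1, a_2 = floor((15 + 15)/1) = 30.
  m_3 = 1*30 - 15 = 15, d_3 = (228 - 15^2)/1 = 3/1 = 3: (m_3, d_3) = (m_1, d_1) = (15, 3), so from here the quotients repeat a_1, a_2; the period length is 2.
So sqrt(228) = [15; (10, 30)] with period length k = 2.
k is even, so the fundamental solution of x^2 - 228y^2 = 1 is (p_{k-1}, q_{k-1}) = (p_1, q_1); compute convergents through index 1.
Convergents (p_i = a_i*p_{i-1} + p_{i-2}, q_i = a_i*q_{i-1} + q_{i-2} with p_{-2}=0, p_{-1}=1, q_{-2}=1, q_{-1}=0):
  i=0: a_0=15, p_0 = 15*1 + 0 = 15, q_0 = 15*0 + 1 = 1.
  i=1: a_1=10, p_1 = 10*15 + 1 = 151, q_1 = 10*1 + 0 = 10.
Check: 151^2 - 228*10^2 = 22801 - 22800 = 1, so (x, y) = (151, 10) solves the equation, and by the theorem it is the least positive solution.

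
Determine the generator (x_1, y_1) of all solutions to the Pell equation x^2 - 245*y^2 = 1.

(x, y) = (51841, 3312)

First expand sqrt(245) as a continued fraction. With x_i = (sqrt(245) + m_i)/d_i and (m_0, d_0) = (0, 1): a_0 = floor(sqrt(245)) = 15, since 15^2 = 225 <= 245 < 256 = 16^2.
Iterate m_{i+1} = d_i*a_i - m_i, d_{i+1} = (245 - m_{i+1}^2)/d_i, a_{i+1} = floor((a_0 + m_{i+1})/d_{i+1}):
  m_1 = 1*15 - 0 = 15, d_1 = (245 - 15^2)/1 = 20/1 = 20, a_1 = floor((15 + 15)/20) = 1.
  m_2 = 20*1 - 15 = 5, d_2 = (245 - 5^2)/20 = 220/20 = 11, a_2 = floor((15 + 5)/11) = 1.
  m_3 = 11*1 - 5 = 6, d_3 = (245 - 6^2)/11 = 209/11 = 19, a_3 = floor((15 + 6)/19) = 1.
  m_4 = 19*1 - 6 = 13, d_4 = (245 - 13^2)/19 = 76/19 = 4, a_4 = floor((15 + 13)/4) = 7.
  m_5 = 4*7 - 13 = 15, d_5 = (245 - 15^2)/4 = 20/4 = 5, a_5 = floor((15 + 15)/5) = 6.
  m_6 = 5*6 - 15 = 15, d_6 = (245 - 15^2)/5 = 20/5 = 4, a_6 = floor((15 + 15)/4) = 7.
  m_7 = 4*7 - 15 = 13, d_7 = (245 - 13^2)/4 = 76/4 = 19, a_7 = floor((15 + 13)/19) = 1.
  m_8 = 19*1 - 13 = 6, d_8 = (245 - 6^2)/19 = 209/19 = 11, a_8 = floor((15 + 6)/11) = 1.
  m_9 = 11*1 - 6 = 5, d_9 = (245 - 5^2)/11 = 220/11 = 20, a_9 = floor((15 + 5)/20) = 1.
  m_10 = 20*1 - 5 = 15, d_10 = (245 - 15^2)/20 = 20/20 = 1, a_10 = floor((15 + 15)/1) = 30.
  m_11 = 1*30 - 15 = 15, d_11 = (245 - 15^2)/1 = 20/1 = 20: (m_11, d_11) = (m_1, d_1) = (15, 20), so from here the quotients repeat a_1, ..., a_10; the period length is 10.
So sqrt(245) = [15; (1, 1, 1, 7, 6, 7, 1, 1, 1, 30)] with period length k = 10.
k is even, so the fundamental solution of x^2 - 245y^2 = 1 is (p_{k-1}, q_{k-1}) = (p_9, q_9); compute convergents through index 9.
Convergents (p_i = a_i*p_{i-1} + p_{i-2}, q_i = a_i*q_{i-1} + q_{i-2} with p_{-2}=0, p_{-1}=1, q_{-2}=1, q_{-1}=0):
  i=0: a_0=15, p_0 = 15*1 + 0 = 15, q_0 = 15*0 + 1 = 1.
  i=1: a_1=1, p_1 = 1*15 + 1 = 16, q_1 = 1*1 + 0 = 1.
  i=2: a_2=1, p_2 = 1*16 + 15 = 31, q_2 = 1*1 + 1 = 2.
  i=3: a_3=1, p_3 = 1*31 + 16 = 47, q_3 = 1*2 + 1 = 3.
  i=4: a_4=7, p_4 = 7*47 + 31 = 360, q_4 = 7*3 + 2 = 23.
  i=5: a_5=6, p_5 = 6*360 + 47 = 2207, q_5 = 6*23 + 3 = 141.
  i=6: a_6=7, p_6 = 7*2207 + 360 = 15809, q_6 = 7*141 + 23 = 1010.
  i=7: a_7=1, p_7 = 1*15809 + 2207 = 18016, q_7 = 1*1010 + 141 = 1151.
  i=8: a_8=1, p_8 = 1*18016 + 15809 = 33825, q_8 = 1*1151 + 1010 = 2161.
  i=9: a_9=1, p_9 = 1*33825 + 18016 = 51841, q_9 = 1*2161 + 1151 = 3312.
Check: 51841^2 - 245*3312^2 = 2687489281 - 2687489280 = 1, so (x, y) = (51841, 3312) solves the equation, and by the theorem it is the least positive solution.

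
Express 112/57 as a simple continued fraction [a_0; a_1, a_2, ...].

Run the Euclidean algorithm on 112 and 57; the successive quotients are the partial quotients a_0, a_1, ... (each step inverts the fractional part left over by the previous one):
  112 = 1*57 + 55, so a_0 = 1.
  57 = 1*55 + 2, so a_1 = 1.
  55 = 27*2 + 1, so a_2 = 27.
  2 = 2*1 + 0, so a_3 = 2.
The remainder reaches 0 after 4 divisions, so the expansion has 4 partial quotients, read off in order.

[1; 1, 27, 2]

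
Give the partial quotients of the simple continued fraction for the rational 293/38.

Run the Euclidean algorithm on 293 and 38; the successive quotients are the partial quotients a_0, a_1, ... (each step inverts the fractional part left over by the previous one):
  293 = 7*38 + 27, so a_0 = 7.
  38 = 1*27 + 11, so a_1 = 1.
  27 = 2*11 + 5, so a_2 = 2.
  11 = 2*5 + 1, so a_3 = 2.
  5 = 5*1 + 0, so a_4 = 5.
The remainder reaches 0 after 5 divisions, so the expansion has 5 partial quotients, read off in order.

[7; 1, 2, 2, 5]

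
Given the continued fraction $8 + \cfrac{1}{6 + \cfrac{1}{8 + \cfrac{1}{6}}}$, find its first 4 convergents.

8/1, 49/6, 400/49, 2449/300

Using the convergent recurrence p_i = a_i*p_{i-1} + p_{i-2}, q_i = a_i*q_{i-1} + q_{i-2} with p_{-2}=0, p_{-1}=1, q_{-2}=1, q_{-1}=0:
  i=0: a_0=8, p_0 = 8*1 + 0 = 8, q_0 = 8*0 + 1 = 1.
  i=1: a_1=6, p_1 = 6*8 + 1 = 49, q_1 = 6*1 + 0 = 6.
  i=2: a_2=8, p_2 = 8*49 + 8 = 400, q_2 = 8*6 + 1 = 49.
  i=3: a_3=6, p_3 = 6*400 + 49 = 2449, q_3 = 6*49 + 6 = 300.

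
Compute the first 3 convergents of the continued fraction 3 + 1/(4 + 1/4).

Using the convergent recurrence p_i = a_i*p_{i-1} + p_{i-2}, q_i = a_i*q_{i-1} + q_{i-2} with p_{-2}=0, p_{-1}=1, q_{-2}=1, q_{-1}=0:
  i=0: a_0=3, p_0 = 3*1 + 0 = 3, q_0 = 3*0 + 1 = 1.
  i=1: a_1=4, p_1 = 4*3 + 1 = 13, q_1 = 4*1 + 0 = 4.
  i=2: a_2=4, p_2 = 4*13 + 3 = 55, q_2 = 4*4 + 1 = 17.

3/1, 13/4, 55/17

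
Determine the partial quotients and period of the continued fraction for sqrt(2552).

Write x_i = (sqrt(2552) + m_i)/d_i with (m_0, d_0) = (0, 1). a_0 = floor(sqrt(2552)) = 50, since 50^2 = 2500 <= 2552 < 2601 = 51^2.
Iterate m_{i+1} = d_i*a_i - m_i, d_{i+1} = (2552 - m_{i+1}^2)/d_i, a_{i+1} = floor((a_0 + m_{i+1})/d_{i+1}):
  m_1 = 1*50 - 0 = 50, d_1 = (2552 - 50^2)/1 = 52/1 = 52, a_1 = floor((50 + 50)/52) = 1.
  m_2 = 52*1 - 50 = 2, d_2 = (2552 - 2^2)/52 = 2548/52 = 49, a_2 = floor((50 + 2)/49) = 1.
  m_3 = 49*1 - 2 = 47, d_3 = (2552 - 47^2)/49 = 343/49 = 7, a_3 = floor((50 + 47)/7) = 13.
  m_4 = 7*13 - 47 = 44, d_4 = (2552 - 44^2)/7 = 616/7 = 88, a_4 = floor((50 + 44)/88) = 1.
  m_5 = 88*1 - 44 = 44, d_5 = (2552 - 44^2)/88 = 616/88 = 7, a_5 = floor((50 + 44)/7) = 13.
  m_6 = 7*13 - 44 = 47, d_6 = (2552 - 47^2)/7 = 343/7 = 49, a_6 = floor((50 + 47)/49) = 1.
  m_7 = 49*1 - 47 = 2, d_7 = (2552 - 2^2)/49 = 2548/49 = 52, a_7 = floor((50 + 2)/52) = 1.
  m_8 = 52*1 - 2 = 50, d_8 = (2552 - 50^2)/52 = 52/52 = 1, a_8 = floor((50 + 50)/1) = 100.
  m_9 = 1*100 - 50 = 50, d_9 = (2552 - 50^2)/1 = 52/1 = 52: (m_9, d_9) = (m_1, d_1) = (50, 52), so from here the quotients repeat a_1, ..., a_8; the period length is 8.
Hence the expansion of sqrt(2552) is a_0 = 50 followed by the repeating block 1, 1, 13, 1, 13, 1, 1, 100 (period 8).

[50; (1, 1, 13, 1, 13, 1, 1, 100)]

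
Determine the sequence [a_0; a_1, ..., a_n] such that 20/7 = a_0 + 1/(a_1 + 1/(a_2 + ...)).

[2; 1, 6]

Run the Euclidean algorithm on 20 and 7; the successive quotients are the partial quotients a_0, a_1, ... (each step inverts the fractional part left over by the previous one):
  20 = 2*7 + 6, so a_0 = 2.
  7 = 1*6 + 1, so a_1 = 1.
  6 = 6*1 + 0, so a_2 = 6.
The remainder reaches 0 after 3 divisions, so the expansion has 3 partial quotients, read off in order.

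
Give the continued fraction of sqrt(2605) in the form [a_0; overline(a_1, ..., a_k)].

Write x_i = (sqrt(2605) + m_i)/d_i with (m_0, d_0) = (0, 1). a_0 = floor(sqrt(2605)) = 51, since 51^2 = 2601 <= 2605 < 2704 = 52^2.
Iterate m_{i+1} = d_i*a_i - m_i, d_{i+1} = (2605 - m_{i+1}^2)/d_i, a_{i+1} = floor((a_0 + m_{i+1})/d_{i+1}):
  m_1 = 1*51 - 0 = 51, d_1 = (2605 - 51^2)/1 = 4/1 = 4, a_1 = floor((51 + 51)/4) = 25.
  m_2 = 4*25 - 51 = 49, d_2 = (2605 - 49^2)/4 = 204/4 = 51, a_2 = floor((51 + 49)/51) = 1.
  m_3 = 51*1 - 49 = 2, d_3 = (2605 - 2^2)/51 = 2601/51 = 51, a_3 = floor((51 + 2)/51) = 1.
  m_4 = 51*1 - 2 = 49, d_4 = (2605 - 49^2)/51 = 204/51 = 4, a_4 = floor((51 + 49)/4) = 25.
  m_5 = 4*25 - 49 = 51, d_5 = (2605 - 51^2)/4 = 4/4 = 1, a_5 = floor((51 + 51)/1) = 102.
  m_6 = 1*102 - 51 = 51, d_6 = (2605 - 51^2)/1 = 4/1 = 4: (m_6, d_6) = (m_1, d_1) = (51, 4), so from here the quotients repeat a_1, ..., a_5; the period length is 5.
Hence the expansion of sqrt(2605) is a_0 = 51 followed by the repeating block 25, 1, 1, 25, 102 (period 5).

[51; overline(25, 1, 1, 25, 102)]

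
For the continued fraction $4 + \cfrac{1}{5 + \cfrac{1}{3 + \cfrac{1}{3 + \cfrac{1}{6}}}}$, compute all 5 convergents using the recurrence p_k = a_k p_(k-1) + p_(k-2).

4/1, 21/5, 67/16, 222/53, 1399/334

Using the convergent recurrence p_i = a_i*p_{i-1} + p_{i-2}, q_i = a_i*q_{i-1} + q_{i-2} with p_{-2}=0, p_{-1}=1, q_{-2}=1, q_{-1}=0:
  i=0: a_0=4, p_0 = 4*1 + 0 = 4, q_0 = 4*0 + 1 = 1.
  i=1: a_1=5, p_1 = 5*4 + 1 = 21, q_1 = 5*1 + 0 = 5.
  i=2: a_2=3, p_2 = 3*21 + 4 = 67, q_2 = 3*5 + 1 = 16.
  i=3: a_3=3, p_3 = 3*67 + 21 = 222, q_3 = 3*16 + 5 = 53.
  i=4: a_4=6, p_4 = 6*222 + 67 = 1399, q_4 = 6*53 + 16 = 334.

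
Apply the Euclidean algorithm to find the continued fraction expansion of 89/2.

Run the Euclidean algorithm on 89 and 2; the successive quotients are the partial quotients a_0, a_1, ... (each step inverts the fractional part left over by the previous one):
  89 = 44*2 + 1, so a_0 = 44.
  2 = 2*1 + 0, so a_1 = 2.
The remainder reaches 0 after 2 divisions, so the expansion has 2 partial quotients, read off in order.

[44; 2]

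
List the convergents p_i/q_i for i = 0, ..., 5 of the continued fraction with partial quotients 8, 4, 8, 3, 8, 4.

Using the convergent recurrence p_i = a_i*p_{i-1} + p_{i-2}, q_i = a_i*q_{i-1} + q_{i-2} with p_{-2}=0, p_{-1}=1, q_{-2}=1, q_{-1}=0:
  i=0: a_0=8, p_0 = 8*1 + 0 = 8, q_0 = 8*0 + 1 = 1.
  i=1: a_1=4, p_1 = 4*8 + 1 = 33, q_1 = 4*1 + 0 = 4.
  i=2: a_2=8, p_2 = 8*33 + 8 = 272, q_2 = 8*4 + 1 = 33.
  i=3: a_3=3, p_3 = 3*272 + 33 = 849, q_3 = 3*33 + 4 = 103.
  i=4: a_4=8, p_4 = 8*849 + 272 = 7064, q_4 = 8*103 + 33 = 857.
  i=5: a_5=4, p_5 = 4*7064 + 849 = 29105, q_5 = 4*857 + 103 = 3531.

8/1, 33/4, 272/33, 849/103, 7064/857, 29105/3531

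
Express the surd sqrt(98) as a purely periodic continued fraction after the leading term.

Write x_i = (sqrt(98) + m_i)/d_i with (m_0, d_0) = (0, 1). a_0 = floor(sqrt(98)) = 9, since 9^2 = 81 <= 98 < 100 = 10^2.
Iterate m_{i+1} = d_i*a_i - m_i, d_{i+1} = (98 - m_{i+1}^2)/d_i, a_{i+1} = floor((a_0 + m_{i+1})/d_{i+1}):
  m_1 = 1*9 - 0 = 9, d_1 = (98 - 9^2)/1 = 17/1 = 17, a_1 = floor((9 + 9)/17) = 1.
  m_2 = 17*1 - 9 = 8, d_2 = (98 - 8^2)/17 = 34/17 = 2, a_2 = floor((9 + 8)/2) = 8.
  m_3 = 2*8 - 8 = 8, d_3 = (98 - 8^2)/2 = 34/2 = 17, a_3 = floor((9 + 8)/17) = 1.
  m_4 = 17*1 - 8 = 9, d_4 = (98 - 9^2)/17 = 17/17 = 1, a_4 = floor((9 + 9)/1) = 18.
  m_5 = 1*18 - 9 = 9, d_5 = (98 - 9^2)/1 = 17/1 = 17: (m_5, d_5) = (m_1, d_1) = (9, 17), so from here the quotients repeat a_1, ..., a_4; the period length is 4.
Hence the expansion of sqrt(98) is a_0 = 9 followed by the repeating block 1, 8, 1, 18 (period 4).

[9; (1, 8, 1, 18)]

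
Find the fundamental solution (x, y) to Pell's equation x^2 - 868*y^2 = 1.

(x, y) = (3844063, 130476)

First expand sqrt(868) as a continued fraction. With x_i = (sqrt(868) + m_i)/d_i and (m_0, d_0) = (0, 1): a_0 = floor(sqrt(868)) = 29, since 29^2 = 841 <= 868 < 900 = 30^2.
Iterate m_{i+1} = d_i*a_i - m_i, d_{i+1} = (868 - m_{i+1}^2)/d_i, a_{i+1} = floor((a_0 + m_{i+1})/d_{i+1}):
  m_1 = 1*29 - 0 = 29, d_1 = (868 - 29^2)/1 = 27/1 = 27, a_1 = floor((29 + 29)/27) = 2.
  m_2 = 27*2 - 29 = 25, d_2 = (868 - 25^2)/27 = 243/27 = 9, a_2 = floor((29 + 25)/9) = 6.
  m_3 = 9*6 - 25 = 29, d_3 = (868 - 29^2)/9 = 27/9 = 3, a_3 = floor((29 + 29)/3) = 19.
  m_4 = 3*19 - 29 = 28, d_4 = (868 - 28^2)/3 = 84/3 = 28, a_4 = floor((29 + 28)/28) = 2.
  m_5 = 28*2 - 28 = 28, d_5 = (868 - 28^2)/28 = 84/28 = 3, a_5 = floor((29 + 28)/3) = 19.
  m_6 = 3*19 - 28 = 29, d_6 = (868 - 29^2)/3 = 27/3 = 9, a_6 = floor((29 + 29)/9) = 6.
  m_7 = 9*6 - 29 = 25, d_7 = (868 - 25^2)/9 = 243/9 = 27, a_7 = floor((29 + 25)/27) = 2.
  m_8 = 27*2 - 25 = 29, d_8 = (868 - 29^2)/27 = 27/27 = 1, a_8 = floor((29 + 29)/1) = 58.
  m_9 = 1*58 - 29 = 29, d_9 = (868 - 29^2)/1 = 27/1 = 27: (m_9, d_9) = (m_1, d_1) = (29, 27), so from here the quotients repeat a_1, ..., a_8; the period length is 8.
So sqrt(868) = [29; (2, 6, 19, 2, 19, 6, 2, 58)] with period length k = 8.
k is even, so the fundamental solution of x^2 - 868y^2 = 1 is (p_{k-1}, q_{k-1}) = (p_7, q_7); compute convergents through index 7.
Convergents (p_i = a_i*p_{i-1} + p_{i-2}, q_i = a_i*q_{i-1} + q_{i-2} with p_{-2}=0, p_{-1}=1, q_{-2}=1, q_{-1}=0):
  i=0: a_0=29, p_0 = 29*1 + 0 = 29, q_0 = 29*0 + 1 = 1.
  i=1: a_1=2, p_1 = 2*29 + 1 = 59, q_1 = 2*1 + 0 = 2.
  i=2: a_2=6, p_2 = 6*59 + 29 = 383, q_2 = 6*2 + 1 = 13.
  i=3: a_3=19, p_3 = 19*383 + 59 = 7336, q_3 = 19*13 + 2 = 249.
  i=4: a_4=2, p_4 = 2*7336 + 383 = 15055, q_4 = 2*249 + 13 = 511.
  i=5: a_5=19, p_5 = 19*15055 + 7336 = 293381, q_5 = 19*511 + 249 = 9958.
  i=6: a_6=6, p_6 = 6*293381 + 15055 = 1775341, q_6 = 6*9958 + 511 = 60259.
  i=7: a_7=2, p_7 = 2*1775341 + 293381 = 3844063, q_7 = 2*60259 + 9958 = 130476.
Check: 3844063^2 - 868*130476^2 = 14776820347969 - 14776820347968 = 1, so (x, y) = (3844063, 130476) solves the equation, and by the theorem it is the least positive solution.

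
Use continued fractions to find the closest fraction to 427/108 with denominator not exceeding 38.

Expand x = 427/108 as a continued fraction with the Euclidean algorithm:
  427 = 3*108 + 103, so a_0 = 3.
  108 = 1*103 + 5, so a_1 = 1.
  103 = 20*5 + 3, so a_2 = 20.
  5 = 1*3 + 2, so a_3 = 1.
  3 = 1*2 + 1, so a_4 = 1.
  2 = 2*1 + 0, so a_5 = 2.
so x = [3; 1, 20, 1, 1, 2].
Convergents (p_i = a_i*p_{i-1} + p_{i-2}, q_i = a_i*q_{i-1} + q_{i-2} with p_{-2}=0, p_{-1}=1, q_{-2}=1, q_{-1}=0), until the denominator exceeds 38:
  i=0: a_0=3, p_0 = 3*1 + 0 = 3, q_0 = 3*0 + 1 = 1.
  i=1: a_1=1, p_1 = 1*3 + 1 = 4, q_1 = 1*1 + 0 = 1.
  i=2: a_2=20, p_2 = 20*4 + 3 = 83, q_2 = 20*1 + 1 = 21.
  i=3: a_3=1, p_3 = 1*83 + 4 = 87, q_3 = 1*21 + 1 = 22.
  i=4: a_4=1, p_4 = 1*87 + 83 = 170, q_4 = 1*22 + 21 = 43.
q_4 = 43 > 38, so the last convergent with denominator <= 38 is p_3/q_3 = 87/22.
The closest fraction with denominator <= 38 is either p_3/q_3 or the intermediate fraction (k*p_3 + p_2)/(k*q_3 + q_2) with the largest k >= 1 whose denominator stays <= 38; these approach x as k grows, and every other convergent or intermediate fraction in range is farther away.
Largest k: floor((38 - q_2)/q_3) = floor((38 - 21)/22) = 0.
Since k = 0, no intermediate fraction beyond p_3/q_3 has denominator <= 38, so the convergent 87/22 is the closest (its error is |427*22 - 87*108|/(108*22) = 2/2376).

87/22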